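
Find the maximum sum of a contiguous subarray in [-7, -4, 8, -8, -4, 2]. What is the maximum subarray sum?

Using Kadane's algorithm on [-7, -4, 8, -8, -4, 2]:

Scanning through the array:
Position 1 (value -4): max_ending_here = -4, max_so_far = -4
Position 2 (value 8): max_ending_here = 8, max_so_far = 8
Position 3 (value -8): max_ending_here = 0, max_so_far = 8
Position 4 (value -4): max_ending_here = -4, max_so_far = 8
Position 5 (value 2): max_ending_here = 2, max_so_far = 8

Maximum subarray: [8]
Maximum sum: 8

The maximum subarray is [8] with sum 8. This subarray runs from index 2 to index 2.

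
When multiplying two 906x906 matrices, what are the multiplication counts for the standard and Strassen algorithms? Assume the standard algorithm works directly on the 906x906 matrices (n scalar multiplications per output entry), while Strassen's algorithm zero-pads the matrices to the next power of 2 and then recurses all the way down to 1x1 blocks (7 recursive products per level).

Matrix multiplication for 906x906 matrices:

Strassen's algorithm requires power-of-2 dimensions. Pad 906x906 to 1024x1024 (next power of 2).

Standard algorithm: 906^3 = 743677416 multiplications
Strassen's algorithm: 7^(log2(1024)) = 7^10 = 282475249 multiplications
Savings: 743677416 - 282475249 = 461202167 multiplications

Standard: 743677416 multiplications (906^3). Strassen: 282475249 multiplications (7^10, after padding to 1024x1024). Strassen reduces 8 recursive multiplications to 7 at each level.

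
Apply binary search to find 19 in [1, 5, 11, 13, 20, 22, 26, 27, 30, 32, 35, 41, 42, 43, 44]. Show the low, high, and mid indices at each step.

Binary search for 19 in [1, 5, 11, 13, 20, 22, 26, 27, 30, 32, 35, 41, 42, 43, 44]:

lo=0, hi=14, mid=7, arr[mid]=27 -> 27 > 19, search left half
lo=0, hi=6, mid=3, arr[mid]=13 -> 13 < 19, search right half
lo=4, hi=6, mid=5, arr[mid]=22 -> 22 > 19, search left half
lo=4, hi=4, mid=4, arr[mid]=20 -> 20 > 19, search left half
lo=4 > hi=3, target 19 not found

Binary search determines that 19 is not in the array after 4 comparisons. The search space was exhausted without finding the target.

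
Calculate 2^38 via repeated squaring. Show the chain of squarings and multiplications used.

Computing 2^38 by squaring (build up from 2^1; each line after the first costs one multiplication):

2^1 = 2
2^2 = (2^1)^2 = 2^2 = 4
2^4 = (2^2)^2 = 4^2 = 16
2^8 = (2^4)^2 = 16^2 = 256
2^9 = 2 * 2^8 = 2 * 256 = 512
2^18 = (2^9)^2 = 512^2 = 262144
2^19 = 2 * 2^18 = 2 * 262144 = 524288
2^38 = (2^19)^2 = 524288^2 = 274877906944

Result: 274877906944
Multiplications needed: 7 (7 lines after 2^1)

2^38 = 274877906944. Using exponentiation by squaring, this requires 7 multiplications. The key idea: if the exponent is even, square the half-power; if odd, multiply by the base once.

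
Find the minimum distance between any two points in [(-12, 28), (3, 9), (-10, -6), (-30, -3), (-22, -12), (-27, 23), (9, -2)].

Computing all pairwise distances among 7 points:

d((-12, 28), (3, 9)) = 24.2074
d((-12, 28), (-10, -6)) = 34.0588
d((-12, 28), (-30, -3)) = 35.8469
d((-12, 28), (-22, -12)) = 41.2311
d((-12, 28), (-27, 23)) = 15.8114
d((-12, 28), (9, -2)) = 36.6197
d((3, 9), (-10, -6)) = 19.8494
d((3, 9), (-30, -3)) = 35.1141
d((3, 9), (-22, -12)) = 32.6497
d((3, 9), (-27, 23)) = 33.1059
d((3, 9), (9, -2)) = 12.53
d((-10, -6), (-30, -3)) = 20.2237
d((-10, -6), (-22, -12)) = 13.4164
d((-10, -6), (-27, 23)) = 33.6155
d((-10, -6), (9, -2)) = 19.4165
d((-30, -3), (-22, -12)) = 12.0416 <-- minimum
d((-30, -3), (-27, 23)) = 26.1725
d((-30, -3), (9, -2)) = 39.0128
d((-22, -12), (-27, 23)) = 35.3553
d((-22, -12), (9, -2)) = 32.573
d((-27, 23), (9, -2)) = 43.8292

Closest pair: (-30, -3) and (-22, -12) with distance 12.0416

The closest pair is (-30, -3) and (-22, -12) with Euclidean distance 12.0416. For 7 points, brute-force pairwise comparison is shown above. For large n, the divide-and-conquer algorithm (sort by x, recurse on halves, check the dividing strip) achieves O(n log n).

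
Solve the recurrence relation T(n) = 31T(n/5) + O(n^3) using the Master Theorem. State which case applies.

Master Theorem for T(n) = 31T(n/5) + O(n^3):

a = 31, b = 5, c = 3
log_b(a) = log_5(31) = 2.1337

Case 3: c = 3 > log_5(31) = 2.1337
T(n) = O(n^3) = O(n^3)

For T(n) = 31T(n/5) + O(n^3): log_5(31) = 2.1337. This is Case 3 of the Master Theorem (c > log_b(a), work dominated by root), giving O(n^3).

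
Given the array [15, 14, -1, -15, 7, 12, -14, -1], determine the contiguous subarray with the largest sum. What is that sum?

Using Kadane's algorithm on [15, 14, -1, -15, 7, 12, -14, -1]:

Scanning through the array:
Position 1 (value 14): max_ending_here = 29, max_so_far = 29
Position 2 (value -1): max_ending_here = 28, max_so_far = 29
Position 3 (value -15): max_ending_here = 13, max_so_far = 29
Position 4 (value 7): max_ending_here = 20, max_so_far = 29
Position 5 (value 12): max_ending_here = 32, max_so_far = 32
Position 6 (value -14): max_ending_here = 18, max_so_far = 32
Position 7 (value -1): max_ending_here = 17, max_so_far = 32

Maximum subarray: [15, 14, -1, -15, 7, 12]
Maximum sum: 32

The maximum subarray is [15, 14, -1, -15, 7, 12] with sum 32. This subarray runs from index 0 to index 5.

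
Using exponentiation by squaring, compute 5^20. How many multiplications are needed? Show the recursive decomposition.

Computing 5^20 by squaring (build up from 5^1; each line after the first costs one multiplication):

5^1 = 5
5^2 = (5^1)^2 = 5^2 = 25
5^4 = (5^2)^2 = 25^2 = 625
5^5 = 5 * 5^4 = 5 * 625 = 3125
5^10 = (5^5)^2 = 3125^2 = 9765625
5^20 = (5^10)^2 = 9765625^2 = 95367431640625

Result: 95367431640625
Multiplications needed: 5 (5 lines after 5^1)

5^20 = 95367431640625. Using exponentiation by squaring, this requires 5 multiplications. The key idea: if the exponent is even, square the half-power; if odd, multiply by the base once.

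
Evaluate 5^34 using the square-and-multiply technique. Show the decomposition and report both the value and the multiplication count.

Computing 5^34 by squaring (build up from 5^1; each line after the first costs one multiplication):

5^1 = 5
5^2 = (5^1)^2 = 5^2 = 25
5^4 = (5^2)^2 = 25^2 = 625
5^8 = (5^4)^2 = 625^2 = 390625
5^16 = (5^8)^2 = 390625^2 = 152587890625
5^17 = 5 * 5^16 = 5 * 152587890625 = 762939453125
5^34 = (5^17)^2 = 762939453125^2 = 582076609134674072265625

Result: 582076609134674072265625
Multiplications needed: 6 (6 lines after 5^1)

5^34 = 582076609134674072265625. Using exponentiation by squaring, this requires 6 multiplications. The key idea: if the exponent is even, square the half-power; if odd, multiply by the base once.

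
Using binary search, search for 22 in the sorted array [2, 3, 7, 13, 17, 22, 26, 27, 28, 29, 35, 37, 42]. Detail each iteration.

Binary search for 22 in [2, 3, 7, 13, 17, 22, 26, 27, 28, 29, 35, 37, 42]:

lo=0, hi=12, mid=6, arr[mid]=26 -> 26 > 22, search left half
lo=0, hi=5, mid=2, arr[mid]=7 -> 7 < 22, search right half
lo=3, hi=5, mid=4, arr[mid]=17 -> 17 < 22, search right half
lo=5, hi=5, mid=5, arr[mid]=22 -> Found target at index 5!

Binary search finds 22 at index 5 after 4 comparisons. The search repeatedly halves the search space by comparing with the middle element.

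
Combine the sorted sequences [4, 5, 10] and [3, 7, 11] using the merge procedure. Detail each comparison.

Merging process:

Compare 4 vs 3: take 3 from right. Merged: [3]
Compare 4 vs 7: take 4 from left. Merged: [3, 4]
Compare 5 vs 7: take 5 from left. Merged: [3, 4, 5]
Compare 10 vs 7: take 7 from right. Merged: [3, 4, 5, 7]
Compare 10 vs 11: take 10 from left. Merged: [3, 4, 5, 7, 10]
Append remaining from right: [11]. Merged: [3, 4, 5, 7, 10, 11]

Final merged array: [3, 4, 5, 7, 10, 11]
Total comparisons: 5

The merged array is [3, 4, 5, 7, 10, 11], requiring 5 comparisons. The merge step runs in O(n) time where n is the total number of elements.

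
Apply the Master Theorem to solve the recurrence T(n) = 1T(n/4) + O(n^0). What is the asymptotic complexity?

Master Theorem for T(n) = 1T(n/4) + O(n^0):

a = 1, b = 4, c = 0
log_b(a) = log_4(1) = 0.0000

Case 2: c = 0 = log_4(1) = 0.0000
T(n) = O(n^0 log n) = O(log n)

For T(n) = 1T(n/4) + O(n^0): log_4(1) = 0.0000. This is Case 2 of the Master Theorem (c = log_b(a), equal work at all levels), giving O(log n).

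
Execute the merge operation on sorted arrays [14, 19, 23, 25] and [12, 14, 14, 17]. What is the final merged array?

Merging process:

Compare 14 vs 12: take 12 from right. Merged: [12]
Compare 14 vs 14: take 14 from left. Merged: [12, 14]
Compare 19 vs 14: take 14 from right. Merged: [12, 14, 14]
Compare 19 vs 14: take 14 from right. Merged: [12, 14, 14, 14]
Compare 19 vs 17: take 17 from right. Merged: [12, 14, 14, 14, 17]
Append remaining from left: [19, 23, 25]. Merged: [12, 14, 14, 14, 17, 19, 23, 25]

Final merged array: [12, 14, 14, 14, 17, 19, 23, 25]
Total comparisons: 5

The merged array is [12, 14, 14, 14, 17, 19, 23, 25], requiring 5 comparisons. The merge step runs in O(n) time where n is the total number of elements.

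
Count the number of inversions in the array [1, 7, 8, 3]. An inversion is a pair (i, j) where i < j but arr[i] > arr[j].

Finding inversions in [1, 7, 8, 3]:

(1, 3): arr[1]=7 > arr[3]=3
(2, 3): arr[2]=8 > arr[3]=3

Total inversions: 2

The array has 2 inversion(s): (1,3), (2,3). Each pair (i,j) satisfies i < j and arr[i] > arr[j].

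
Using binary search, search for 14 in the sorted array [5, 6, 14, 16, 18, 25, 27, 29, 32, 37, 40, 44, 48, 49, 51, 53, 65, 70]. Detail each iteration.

Binary search for 14 in [5, 6, 14, 16, 18, 25, 27, 29, 32, 37, 40, 44, 48, 49, 51, 53, 65, 70]:

lo=0, hi=17, mid=8, arr[mid]=32 -> 32 > 14, search left half
lo=0, hi=7, mid=3, arr[mid]=16 -> 16 > 14, search left half
lo=0, hi=2, mid=1, arr[mid]=6 -> 6 < 14, search right half
lo=2, hi=2, mid=2, arr[mid]=14 -> Found target at index 2!

Binary search finds 14 at index 2 after 4 comparisons. The search repeatedly halves the search space by comparing with the middle element.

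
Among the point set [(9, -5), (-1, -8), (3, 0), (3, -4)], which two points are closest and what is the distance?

Computing all pairwise distances among 4 points:

d((9, -5), (-1, -8)) = 10.4403
d((9, -5), (3, 0)) = 7.8102
d((9, -5), (3, -4)) = 6.0828
d((-1, -8), (3, 0)) = 8.9443
d((-1, -8), (3, -4)) = 5.6569
d((3, 0), (3, -4)) = 4.0 <-- minimum

Closest pair: (3, 0) and (3, -4) with distance 4.0

The closest pair is (3, 0) and (3, -4) with Euclidean distance 4.0. For 4 points, brute-force pairwise comparison is shown above. For large n, the divide-and-conquer algorithm (sort by x, recurse on halves, check the dividing strip) achieves O(n log n).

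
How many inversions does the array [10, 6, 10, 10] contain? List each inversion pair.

Finding inversions in [10, 6, 10, 10]:

(0, 1): arr[0]=10 > arr[1]=6

Total inversions: 1

The array has 1 inversion(s): (0,1). Each pair (i,j) satisfies i < j and arr[i] > arr[j].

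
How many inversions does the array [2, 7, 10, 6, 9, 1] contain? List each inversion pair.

Finding inversions in [2, 7, 10, 6, 9, 1]:

(0, 5): arr[0]=2 > arr[5]=1
(1, 3): arr[1]=7 > arr[3]=6
(1, 5): arr[1]=7 > arr[5]=1
(2, 3): arr[2]=10 > arr[3]=6
(2, 4): arr[2]=10 > arr[4]=9
(2, 5): arr[2]=10 > arr[5]=1
(3, 5): arr[3]=6 > arr[5]=1
(4, 5): arr[4]=9 > arr[5]=1

Total inversions: 8

The array has 8 inversion(s): (0,5), (1,3), (1,5), (2,3), (2,4), (2,5), (3,5), (4,5). Each pair (i,j) satisfies i < j and arr[i] > arr[j].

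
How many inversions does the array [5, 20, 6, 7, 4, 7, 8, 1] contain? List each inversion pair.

Finding inversions in [5, 20, 6, 7, 4, 7, 8, 1]:

(0, 4): arr[0]=5 > arr[4]=4
(0, 7): arr[0]=5 > arr[7]=1
(1, 2): arr[1]=20 > arr[2]=6
(1, 3): arr[1]=20 > arr[3]=7
(1, 4): arr[1]=20 > arr[4]=4
(1, 5): arr[1]=20 > arr[5]=7
(1, 6): arr[1]=20 > arr[6]=8
(1, 7): arr[1]=20 > arr[7]=1
(2, 4): arr[2]=6 > arr[4]=4
(2, 7): arr[2]=6 > arr[7]=1
(3, 4): arr[3]=7 > arr[4]=4
(3, 7): arr[3]=7 > arr[7]=1
(4, 7): arr[4]=4 > arr[7]=1
(5, 7): arr[5]=7 > arr[7]=1
(6, 7): arr[6]=8 > arr[7]=1

Total inversions: 15

The array has 15 inversion(s): (0,4), (0,7), (1,2), (1,3), (1,4), (1,5), (1,6), (1,7), (2,4), (2,7), (3,4), (3,7), (4,7), (5,7), (6,7). Each pair (i,j) satisfies i < j and arr[i] > arr[j].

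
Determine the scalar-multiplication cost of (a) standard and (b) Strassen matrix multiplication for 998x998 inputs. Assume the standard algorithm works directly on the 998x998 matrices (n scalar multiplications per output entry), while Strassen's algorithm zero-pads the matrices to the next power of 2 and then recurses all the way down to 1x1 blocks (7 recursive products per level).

Matrix multiplication for 998x998 matrices:

Strassen's algorithm requires power-of-2 dimensions. Pad 998x998 to 1024x1024 (next power of 2).

Standard algorithm: 998^3 = 994011992 multiplications
Strassen's algorithm: 7^(log2(1024)) = 7^10 = 282475249 multiplications
Savings: 994011992 - 282475249 = 711536743 multiplications

Standard: 994011992 multiplications (998^3). Strassen: 282475249 multiplications (7^10, after padding to 1024x1024). Strassen reduces 8 recursive multiplications to 7 at each level.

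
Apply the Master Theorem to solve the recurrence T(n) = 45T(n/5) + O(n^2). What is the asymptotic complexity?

Master Theorem for T(n) = 45T(n/5) + O(n^2):

a = 45, b = 5, c = 2
log_b(a) = log_5(45) = 2.3652

Case 1: c = 2 < log_5(45) = 2.3652
T(n) = O(n^(log_5 45))

For T(n) = 45T(n/5) + O(n^2): log_5(45) = 2.3652. This is Case 1 of the Master Theorem (c < log_b(a), work dominated by leaves), giving O(n^(log_5 45)).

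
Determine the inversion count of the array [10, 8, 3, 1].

Finding inversions in [10, 8, 3, 1]:

(0, 1): arr[0]=10 > arr[1]=8
(0, 2): arr[0]=10 > arr[2]=3
(0, 3): arr[0]=10 > arr[3]=1
(1, 2): arr[1]=8 > arr[2]=3
(1, 3): arr[1]=8 > arr[3]=1
(2, 3): arr[2]=3 > arr[3]=1

Total inversions: 6

The array has 6 inversion(s): (0,1), (0,2), (0,3), (1,2), (1,3), (2,3). Each pair (i,j) satisfies i < j and arr[i] > arr[j].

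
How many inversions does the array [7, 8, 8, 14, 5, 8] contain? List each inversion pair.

Finding inversions in [7, 8, 8, 14, 5, 8]:

(0, 4): arr[0]=7 > arr[4]=5
(1, 4): arr[1]=8 > arr[4]=5
(2, 4): arr[2]=8 > arr[4]=5
(3, 4): arr[3]=14 > arr[4]=5
(3, 5): arr[3]=14 > arr[5]=8

Total inversions: 5

The array has 5 inversion(s): (0,4), (1,4), (2,4), (3,4), (3,5). Each pair (i,j) satisfies i < j and arr[i] > arr[j].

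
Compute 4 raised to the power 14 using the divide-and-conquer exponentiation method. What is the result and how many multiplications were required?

Computing 4^14 by squaring (build up from 4^1; each line after the first costs one multiplication):

4^1 = 4
4^2 = (4^1)^2 = 4^2 = 16
4^3 = 4 * 4^2 = 4 * 16 = 64
4^6 = (4^3)^2 = 64^2 = 4096
4^7 = 4 * 4^6 = 4 * 4096 = 16384
4^14 = (4^7)^2 = 16384^2 = 268435456

Result: 268435456
Multiplications needed: 5 (5 lines after 4^1)

4^14 = 268435456. Using exponentiation by squaring, this requires 5 multiplications. The key idea: if the exponent is even, square the half-power; if odd, multiply by the base once.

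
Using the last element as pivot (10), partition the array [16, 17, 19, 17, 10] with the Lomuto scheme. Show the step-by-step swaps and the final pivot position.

Lomuto partition with pivot = 10:

Initial array: [16, 17, 19, 17, 10]

arr[0]=16 > 10: no swap
arr[1]=17 > 10: no swap
arr[2]=19 > 10: no swap
arr[3]=17 > 10: no swap

Place pivot at position 0: [10, 17, 19, 17, 16]
Pivot position: 0

After partitioning with pivot 10, the array becomes [10, 17, 19, 17, 16]. The pivot is placed at index 0. All elements to the left of the pivot are <= 10, and all elements to the right are > 10.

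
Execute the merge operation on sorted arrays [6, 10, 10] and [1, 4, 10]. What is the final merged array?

Merging process:

Compare 6 vs 1: take 1 from right. Merged: [1]
Compare 6 vs 4: take 4 from right. Merged: [1, 4]
Compare 6 vs 10: take 6 from left. Merged: [1, 4, 6]
Compare 10 vs 10: take 10 from left. Merged: [1, 4, 6, 10]
Compare 10 vs 10: take 10 from left. Merged: [1, 4, 6, 10, 10]
Append remaining from right: [10]. Merged: [1, 4, 6, 10, 10, 10]

Final merged array: [1, 4, 6, 10, 10, 10]
Total comparisons: 5

The merged array is [1, 4, 6, 10, 10, 10], requiring 5 comparisons. The merge step runs in O(n) time where n is the total number of elements.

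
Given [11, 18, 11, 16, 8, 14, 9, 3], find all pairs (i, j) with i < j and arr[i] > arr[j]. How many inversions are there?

Finding inversions in [11, 18, 11, 16, 8, 14, 9, 3]:

(0, 4): arr[0]=11 > arr[4]=8
(0, 6): arr[0]=11 > arr[6]=9
(0, 7): arr[0]=11 > arr[7]=3
(1, 2): arr[1]=18 > arr[2]=11
(1, 3): arr[1]=18 > arr[3]=16
(1, 4): arr[1]=18 > arr[4]=8
(1, 5): arr[1]=18 > arr[5]=14
(1, 6): arr[1]=18 > arr[6]=9
(1, 7): arr[1]=18 > arr[7]=3
(2, 4): arr[2]=11 > arr[4]=8
(2, 6): arr[2]=11 > arr[6]=9
(2, 7): arr[2]=11 > arr[7]=3
(3, 4): arr[3]=16 > arr[4]=8
(3, 5): arr[3]=16 > arr[5]=14
(3, 6): arr[3]=16 > arr[6]=9
(3, 7): arr[3]=16 > arr[7]=3
(4, 7): arr[4]=8 > arr[7]=3
(5, 6): arr[5]=14 > arr[6]=9
(5, 7): arr[5]=14 > arr[7]=3
(6, 7): arr[6]=9 > arr[7]=3

Total inversions: 20

The array has 20 inversion(s): (0,4), (0,6), (0,7), (1,2), (1,3), (1,4), (1,5), (1,6), (1,7), (2,4), (2,6), (2,7), (3,4), (3,5), (3,6), (3,7), (4,7), (5,6), (5,7), (6,7). Each pair (i,j) satisfies i < j and arr[i] > arr[j].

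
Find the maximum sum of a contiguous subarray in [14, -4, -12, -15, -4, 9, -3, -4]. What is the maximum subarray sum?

Using Kadane's algorithm on [14, -4, -12, -15, -4, 9, -3, -4]:

Scanning through the array:
Position 1 (value -4): max_ending_here = 10, max_so_far = 14
Position 2 (value -12): max_ending_here = -2, max_so_far = 14
Position 3 (value -15): max_ending_here = -15, max_so_far = 14
Position 4 (value -4): max_ending_here = -4, max_so_far = 14
Position 5 (value 9): max_ending_here = 9, max_so_far = 14
Position 6 (value -3): max_ending_here = 6, max_so_far = 14
Position 7 (value -4): max_ending_here = 2, max_so_far = 14

Maximum subarray: [14]
Maximum sum: 14

The maximum subarray is [14] with sum 14. This subarray runs from index 0 to index 0.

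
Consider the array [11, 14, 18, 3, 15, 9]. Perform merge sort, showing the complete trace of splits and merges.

Merge sort trace:

Split: [11, 14, 18, 3, 15, 9] -> [11, 14, 18] and [3, 15, 9]
  Split: [11, 14, 18] -> [11] and [14, 18]
    Split: [14, 18] -> [14] and [18]
    Merge: [14] + [18] -> [14, 18]
  Merge: [11] + [14, 18] -> [11, 14, 18]
  Split: [3, 15, 9] -> [3] and [15, 9]
    Split: [15, 9] -> [15] and [9]
    Merge: [15] + [9] -> [9, 15]
  Merge: [3] + [9, 15] -> [3, 9, 15]
Merge: [11, 14, 18] + [3, 9, 15] -> [3, 9, 11, 14, 15, 18]

Final sorted array: [3, 9, 11, 14, 15, 18]

The merge sort proceeds by recursively splitting the array and merging sorted halves.
After all merges, the sorted array is [3, 9, 11, 14, 15, 18].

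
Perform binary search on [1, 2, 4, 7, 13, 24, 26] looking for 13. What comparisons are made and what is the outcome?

Binary search for 13 in [1, 2, 4, 7, 13, 24, 26]:

lo=0, hi=6, mid=3, arr[mid]=7 -> 7 < 13, search right half
lo=4, hi=6, mid=5, arr[mid]=24 -> 24 > 13, search left half
lo=4, hi=4, mid=4, arr[mid]=13 -> Found target at index 4!

Binary search finds 13 at index 4 after 3 comparisons. The search repeatedly halves the search space by comparing with the middle element.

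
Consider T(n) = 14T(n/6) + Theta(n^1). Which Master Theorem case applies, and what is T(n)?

Master Theorem for T(n) = 14T(n/6) + O(n^1):

a = 14, b = 6, c = 1
log_b(a) = log_6(14) = 1.4729

Case 1: c = 1 < log_6(14) = 1.4729
T(n) = O(n^(log_6 14))

For T(n) = 14T(n/6) + O(n^1): log_6(14) = 1.4729. This is Case 1 of the Master Theorem (c < log_b(a), work dominated by leaves), giving O(n^(log_6 14)).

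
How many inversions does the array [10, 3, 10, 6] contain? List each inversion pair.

Finding inversions in [10, 3, 10, 6]:

(0, 1): arr[0]=10 > arr[1]=3
(0, 3): arr[0]=10 > arr[3]=6
(2, 3): arr[2]=10 > arr[3]=6

Total inversions: 3

The array has 3 inversion(s): (0,1), (0,3), (2,3). Each pair (i,j) satisfies i < j and arr[i] > arr[j].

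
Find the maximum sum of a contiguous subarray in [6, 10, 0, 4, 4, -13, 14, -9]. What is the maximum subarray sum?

Using Kadane's algorithm on [6, 10, 0, 4, 4, -13, 14, -9]:

Scanning through the array:
Position 1 (value 10): max_ending_here = 16, max_so_far = 16
Position 2 (value 0): max_ending_here = 16, max_so_far = 16
Position 3 (value 4): max_ending_here = 20, max_so_far = 20
Position 4 (value 4): max_ending_here = 24, max_so_far = 24
Position 5 (value -13): max_ending_here = 11, max_so_far = 24
Position 6 (value 14): max_ending_here = 25, max_so_far = 25
Position 7 (value -9): max_ending_here = 16, max_so_far = 25

Maximum subarray: [6, 10, 0, 4, 4, -13, 14]
Maximum sum: 25

The maximum subarray is [6, 10, 0, 4, 4, -13, 14] with sum 25. This subarray runs from index 0 to index 6.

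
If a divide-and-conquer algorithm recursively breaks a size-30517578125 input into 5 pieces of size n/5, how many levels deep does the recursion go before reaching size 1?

For divide and conquer with division factor 5:

Problem sizes at each level:
Level 0: 30517578125
Level 1: 6103515625
Level 2: 1220703125
Level 3: 244140625
Level 4: 48828125
Level 5: 9765625
Level 6: 1953125
Level 7: 390625
Level 8: 78125
Level 9: 15625
Level 10: 3125
Level 11: 625
Level 12: 125
Level 13: 25
Level 14: 5
Level 15: 1

The root is level 0 and the size-1 base case is level 15 (the tree spans levels 0 through 15, i.e. 16 levels counting the root), so the depth is the number of divisions: log_5(30517578125) = 15

The recursion tree depth is log_5(30517578125) = 15. At each level, the problem size is divided by 5, so it takes 15 divisions to reduce to a base case of size 1. The algorithm makes 5 recursive calls at each level.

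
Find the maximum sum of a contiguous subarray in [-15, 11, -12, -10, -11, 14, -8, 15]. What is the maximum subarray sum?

Using Kadane's algorithm on [-15, 11, -12, -10, -11, 14, -8, 15]:

Scanning through the array:
Position 1 (value 11): max_ending_here = 11, max_so_far = 11
Position 2 (value -12): max_ending_here = -1, max_so_far = 11
Position 3 (value -10): max_ending_here = -10, max_so_far = 11
Position 4 (value -11): max_ending_here = -11, max_so_far = 11
Position 5 (value 14): max_ending_here = 14, max_so_far = 14
Position 6 (value -8): max_ending_here = 6, max_so_far = 14
Position 7 (value 15): max_ending_here = 21, max_so_far = 21

Maximum subarray: [14, -8, 15]
Maximum sum: 21

The maximum subarray is [14, -8, 15] with sum 21. This subarray runs from index 5 to index 7.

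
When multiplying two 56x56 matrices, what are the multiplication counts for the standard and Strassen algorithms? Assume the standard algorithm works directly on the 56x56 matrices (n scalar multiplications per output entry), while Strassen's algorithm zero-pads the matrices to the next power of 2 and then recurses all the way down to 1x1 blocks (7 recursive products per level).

Matrix multiplication for 56x56 matrices:

Strassen's algorithm requires power-of-2 dimensions. Pad 56x56 to 64x64 (next power of 2).

Standard algorithm: 56^3 = 175616 multiplications
Strassen's algorithm: 7^(log2(64)) = 7^6 = 117649 multiplications
Savings: 175616 - 117649 = 57967 multiplications

Standard: 175616 multiplications (56^3). Strassen: 117649 multiplications (7^6, after padding to 64x64). Strassen reduces 8 recursive multiplications to 7 at each level.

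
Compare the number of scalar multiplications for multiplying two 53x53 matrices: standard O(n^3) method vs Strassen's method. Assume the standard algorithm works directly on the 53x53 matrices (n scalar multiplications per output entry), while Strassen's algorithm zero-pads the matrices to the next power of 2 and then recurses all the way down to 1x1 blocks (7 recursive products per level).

Matrix multiplication for 53x53 matrices:

Strassen's algorithm requires power-of-2 dimensions. Pad 53x53 to 64x64 (next power of 2).

Standard algorithm: 53^3 = 148877 multiplications
Strassen's algorithm: 7^(log2(64)) = 7^6 = 117649 multiplications
Savings: 148877 - 117649 = 31228 multiplications

Standard: 148877 multiplications (53^3). Strassen: 117649 multiplications (7^6, after padding to 64x64). Strassen reduces 8 recursive multiplications to 7 at each level.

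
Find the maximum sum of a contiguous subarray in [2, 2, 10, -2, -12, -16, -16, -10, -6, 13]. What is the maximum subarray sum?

Using Kadane's algorithm on [2, 2, 10, -2, -12, -16, -16, -10, -6, 13]:

Scanning through the array:
Position 1 (value 2): max_ending_here = 4, max_so_far = 4
Position 2 (value 10): max_ending_here = 14, max_so_far = 14
Position 3 (value -2): max_ending_here = 12, max_so_far = 14
Position 4 (value -12): max_ending_here = 0, max_so_far = 14
Position 5 (value -16): max_ending_here = -16, max_so_far = 14
Position 6 (value -16): max_ending_here = -16, max_so_far = 14
Position 7 (value -10): max_ending_here = -10, max_so_far = 14
Position 8 (value -6): max_ending_here = -6, max_so_far = 14
Position 9 (value 13): max_ending_here = 13, max_so_far = 14

Maximum subarray: [2, 2, 10]
Maximum sum: 14

The maximum subarray is [2, 2, 10] with sum 14. This subarray runs from index 0 to index 2.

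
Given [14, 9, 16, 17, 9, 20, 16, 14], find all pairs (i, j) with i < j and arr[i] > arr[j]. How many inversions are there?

Finding inversions in [14, 9, 16, 17, 9, 20, 16, 14]:

(0, 1): arr[0]=14 > arr[1]=9
(0, 4): arr[0]=14 > arr[4]=9
(2, 4): arr[2]=16 > arr[4]=9
(2, 7): arr[2]=16 > arr[7]=14
(3, 4): arr[3]=17 > arr[4]=9
(3, 6): arr[3]=17 > arr[6]=16
(3, 7): arr[3]=17 > arr[7]=14
(5, 6): arr[5]=20 > arr[6]=16
(5, 7): arr[5]=20 > arr[7]=14
(6, 7): arr[6]=16 > arr[7]=14

Total inversions: 10

The array has 10 inversion(s): (0,1), (0,4), (2,4), (2,7), (3,4), (3,6), (3,7), (5,6), (5,7), (6,7). Each pair (i,j) satisfies i < j and arr[i] > arr[j].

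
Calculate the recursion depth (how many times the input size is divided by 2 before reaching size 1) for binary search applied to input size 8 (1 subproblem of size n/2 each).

For divide and conquer with division factor 2:

Problem sizes at each level:
Level 0: 8
Level 1: 4
Level 2: 2
Level 3: 1

The root is level 0 and the size-1 base case is level 3 (the tree spans levels 0 through 3, i.e. 4 levels counting the root), so the depth is the number of divisions: log_2(8) = 3

The recursion tree depth is log_2(8) = 3. At each level, the problem size is divided by 2, so it takes 3 divisions to reduce to a base case of size 1. The algorithm makes 1 recursive call at each level.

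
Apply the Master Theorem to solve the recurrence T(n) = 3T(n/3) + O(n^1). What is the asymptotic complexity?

Master Theorem for T(n) = 3T(n/3) + O(n^1):

a = 3, b = 3, c = 1
log_b(a) = log_3(3) = 1.0000

Case 2: c = 1 = log_3(3) = 1.0000
T(n) = O(n^1 log n) = O(n log n)

For T(n) = 3T(n/3) + O(n^1): log_3(3) = 1.0000. This is Case 2 of the Master Theorem (c = log_b(a), equal work at all levels), giving O(n log n).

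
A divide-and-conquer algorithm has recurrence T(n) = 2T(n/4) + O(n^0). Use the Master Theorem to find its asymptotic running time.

Master Theorem for T(n) = 2T(n/4) + O(n^0):

a = 2, b = 4, c = 0
log_b(a) = log_4(2) = 0.5000

Case 1: c = 0 < log_4(2) = 0.5000
T(n) = O(n^(log_4 2)) = O(sqrt(n))

For T(n) = 2T(n/4) + O(n^0): log_4(2) = 0.5000. This is Case 1 of the Master Theorem (c < log_b(a), work dominated by leaves), giving O(sqrt(n)).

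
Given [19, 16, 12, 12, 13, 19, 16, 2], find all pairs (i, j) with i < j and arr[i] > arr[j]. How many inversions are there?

Finding inversions in [19, 16, 12, 12, 13, 19, 16, 2]:

(0, 1): arr[0]=19 > arr[1]=16
(0, 2): arr[0]=19 > arr[2]=12
(0, 3): arr[0]=19 > arr[3]=12
(0, 4): arr[0]=19 > arr[4]=13
(0, 6): arr[0]=19 > arr[6]=16
(0, 7): arr[0]=19 > arr[7]=2
(1, 2): arr[1]=16 > arr[2]=12
(1, 3): arr[1]=16 > arr[3]=12
(1, 4): arr[1]=16 > arr[4]=13
(1, 7): arr[1]=16 > arr[7]=2
(2, 7): arr[2]=12 > arr[7]=2
(3, 7): arr[3]=12 > arr[7]=2
(4, 7): arr[4]=13 > arr[7]=2
(5, 6): arr[5]=19 > arr[6]=16
(5, 7): arr[5]=19 > arr[7]=2
(6, 7): arr[6]=16 > arr[7]=2

Total inversions: 16

The array has 16 inversion(s): (0,1), (0,2), (0,3), (0,4), (0,6), (0,7), (1,2), (1,3), (1,4), (1,7), (2,7), (3,7), (4,7), (5,6), (5,7), (6,7). Each pair (i,j) satisfies i < j and arr[i] > arr[j].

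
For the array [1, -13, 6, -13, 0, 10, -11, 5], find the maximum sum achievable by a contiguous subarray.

Using Kadane's algorithm on [1, -13, 6, -13, 0, 10, -11, 5]:

Scanning through the array:
Position 1 (value -13): max_ending_here = -12, max_so_far = 1
Position 2 (value 6): max_ending_here = 6, max_so_far = 6
Position 3 (value -13): max_ending_here = -7, max_so_far = 6
Position 4 (value 0): max_ending_here = 0, max_so_far = 6
Position 5 (value 10): max_ending_here = 10, max_so_far = 10
Position 6 (value -11): max_ending_here = -1, max_so_far = 10
Position 7 (value 5): max_ending_here = 5, max_so_far = 10

Maximum subarray: [0, 10]
Maximum sum: 10

The maximum subarray is [0, 10] with sum 10. This subarray runs from index 4 to index 5.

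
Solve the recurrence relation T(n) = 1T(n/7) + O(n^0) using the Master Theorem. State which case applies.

Master Theorem for T(n) = 1T(n/7) + O(n^0):

a = 1, b = 7, c = 0
log_b(a) = log_7(1) = 0.0000

Case 2: c = 0 = log_7(1) = 0.0000
T(n) = O(n^0 log n) = O(log n)

For T(n) = 1T(n/7) + O(n^0): log_7(1) = 0.0000. This is Case 2 of the Master Theorem (c = log_b(a), equal work at all levels), giving O(log n).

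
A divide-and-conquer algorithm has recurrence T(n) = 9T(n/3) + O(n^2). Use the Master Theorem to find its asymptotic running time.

Master Theorem for T(n) = 9T(n/3) + O(n^2):

a = 9, b = 3, c = 2
log_b(a) = log_3(9) = 2.0000

Case 2: c = 2 = log_3(9) = 2.0000
T(n) = O(n^2 log n) = O(n^2 log n)

For T(n) = 9T(n/3) + O(n^2): log_3(9) = 2.0000. This is Case 2 of the Master Theorem (c = log_b(a), equal work at all levels), giving O(n^2 log n).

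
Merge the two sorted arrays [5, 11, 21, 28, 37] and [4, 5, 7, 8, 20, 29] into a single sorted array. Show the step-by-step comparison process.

Merging process:

Compare 5 vs 4: take 4 from right. Merged: [4]
Compare 5 vs 5: take 5 from left. Merged: [4, 5]
Compare 11 vs 5: take 5 from right. Merged: [4, 5, 5]
Compare 11 vs 7: take 7 from right. Merged: [4, 5, 5, 7]
Compare 11 vs 8: take 8 from right. Merged: [4, 5, 5, 7, 8]
Compare 11 vs 20: take 11 from left. Merged: [4, 5, 5, 7, 8, 11]
Compare 21 vs 20: take 20 from right. Merged: [4, 5, 5, 7, 8, 11, 20]
Compare 21 vs 29: take 21 from left. Merged: [4, 5, 5, 7, 8, 11, 20, 21]
Compare 28 vs 29: take 28 from left. Merged: [4, 5, 5, 7, 8, 11, 20, 21, 28]
Compare 37 vs 29: take 29 from right. Merged: [4, 5, 5, 7, 8, 11, 20, 21, 28, 29]
Append remaining from left: [37]. Merged: [4, 5, 5, 7, 8, 11, 20, 21, 28, 29, 37]

Final merged array: [4, 5, 5, 7, 8, 11, 20, 21, 28, 29, 37]
Total comparisons: 10

The merged array is [4, 5, 5, 7, 8, 11, 20, 21, 28, 29, 37], requiring 10 comparisons. The merge step runs in O(n) time where n is the total number of elements.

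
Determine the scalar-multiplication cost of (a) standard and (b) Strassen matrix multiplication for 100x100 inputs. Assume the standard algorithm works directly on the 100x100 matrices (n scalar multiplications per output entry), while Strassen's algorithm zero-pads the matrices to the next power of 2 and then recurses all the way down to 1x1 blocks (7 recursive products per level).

Matrix multiplication for 100x100 matrices:

Strassen's algorithm requires power-of-2 dimensions. Pad 100x100 to 128x128 (next power of 2).

Standard algorithm: 100^3 = 1000000 multiplications
Strassen's algorithm: 7^(log2(128)) = 7^7 = 823543 multiplications
Savings: 1000000 - 823543 = 176457 multiplications

Standard: 1000000 multiplications (100^3). Strassen: 823543 multiplications (7^7, after padding to 128x128). Strassen reduces 8 recursive multiplications to 7 at each level.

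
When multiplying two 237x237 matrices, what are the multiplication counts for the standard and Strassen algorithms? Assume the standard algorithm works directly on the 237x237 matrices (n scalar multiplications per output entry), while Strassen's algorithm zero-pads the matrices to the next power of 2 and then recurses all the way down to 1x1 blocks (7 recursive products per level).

Matrix multiplication for 237x237 matrices:

Strassen's algorithm requires power-of-2 dimensions. Pad 237x237 to 256x256 (next power of 2).

Standard algorithm: 237^3 = 13312053 multiplications
Strassen's algorithm: 7^(log2(256)) = 7^8 = 5764801 multiplications
Savings: 13312053 - 5764801 = 7547252 multiplications

Standard: 13312053 multiplications (237^3). Strassen: 5764801 multiplications (7^8, after padding to 256x256). Strassen reduces 8 recursive multiplications to 7 at each level.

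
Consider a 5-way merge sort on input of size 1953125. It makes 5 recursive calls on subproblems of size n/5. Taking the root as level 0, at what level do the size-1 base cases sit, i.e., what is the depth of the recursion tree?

For divide and conquer with division factor 5:

Problem sizes at each level:
Level 0: 1953125
Level 1: 390625
Level 2: 78125
Level 3: 15625
Level 4: 3125
Level 5: 625
Level 6: 125
Level 7: 25
Level 8: 5
Level 9: 1

The root is level 0 and the size-1 base case is level 9 (the tree spans levels 0 through 9, i.e. 10 levels counting the root), so the depth is the number of divisions: log_5(1953125) = 9

The recursion tree depth is log_5(1953125) = 9. At each level, the problem size is divided by 5, so it takes 9 divisions to reduce to a base case of size 1. The algorithm makes 5 recursive calls at each level.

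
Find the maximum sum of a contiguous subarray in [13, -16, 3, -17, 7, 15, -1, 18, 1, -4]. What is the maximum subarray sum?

Using Kadane's algorithm on [13, -16, 3, -17, 7, 15, -1, 18, 1, -4]:

Scanning through the array:
Position 1 (value -16): max_ending_here = -3, max_so_far = 13
Position 2 (value 3): max_ending_here = 3, max_so_far = 13
Position 3 (value -17): max_ending_here = -14, max_so_far = 13
Position 4 (value 7): max_ending_here = 7, max_so_far = 13
Position 5 (value 15): max_ending_here = 22, max_so_far = 22
Position 6 (value -1): max_ending_here = 21, max_so_far = 22
Position 7 (value 18): max_ending_here = 39, max_so_far = 39
Position 8 (value 1): max_ending_here = 40, max_so_far = 40
Position 9 (value -4): max_ending_here = 36, max_so_far = 40

Maximum subarray: [7, 15, -1, 18, 1]
Maximum sum: 40

The maximum subarray is [7, 15, -1, 18, 1] with sum 40. This subarray runs from index 4 to index 8.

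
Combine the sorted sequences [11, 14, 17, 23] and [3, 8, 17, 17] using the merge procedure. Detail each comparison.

Merging process:

Compare 11 vs 3: take 3 from right. Merged: [3]
Compare 11 vs 8: take 8 from right. Merged: [3, 8]
Compare 11 vs 17: take 11 from left. Merged: [3, 8, 11]
Compare 14 vs 17: take 14 from left. Merged: [3, 8, 11, 14]
Compare 17 vs 17: take 17 from left. Merged: [3, 8, 11, 14, 17]
Compare 23 vs 17: take 17 from right. Merged: [3, 8, 11, 14, 17, 17]
Compare 23 vs 17: take 17 from right. Merged: [3, 8, 11, 14, 17, 17, 17]
Append remaining from left: [23]. Merged: [3, 8, 11, 14, 17, 17, 17, 23]

Final merged array: [3, 8, 11, 14, 17, 17, 17, 23]
Total comparisons: 7

The merged array is [3, 8, 11, 14, 17, 17, 17, 23], requiring 7 comparisons. The merge step runs in O(n) time where n is the total number of elements.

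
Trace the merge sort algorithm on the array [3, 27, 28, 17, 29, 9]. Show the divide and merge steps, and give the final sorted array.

Merge sort trace:

Split: [3, 27, 28, 17, 29, 9] -> [3, 27, 28] and [17, 29, 9]
  Split: [3, 27, 28] -> [3] and [27, 28]
    Split: [27, 28] -> [27] and [28]
    Merge: [27] + [28] -> [27, 28]
  Merge: [3] + [27, 28] -> [3, 27, 28]
  Split: [17, 29, 9] -> [17] and [29, 9]
    Split: [29, 9] -> [29] and [9]
    Merge: [29] + [9] -> [9, 29]
  Merge: [17] + [9, 29] -> [9, 17, 29]
Merge: [3, 27, 28] + [9, 17, 29] -> [3, 9, 17, 27, 28, 29]

Final sorted array: [3, 9, 17, 27, 28, 29]

The merge sort proceeds by recursively splitting the array and merging sorted halves.
After all merges, the sorted array is [3, 9, 17, 27, 28, 29].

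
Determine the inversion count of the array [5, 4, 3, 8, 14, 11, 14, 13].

Finding inversions in [5, 4, 3, 8, 14, 11, 14, 13]:

(0, 1): arr[0]=5 > arr[1]=4
(0, 2): arr[0]=5 > arr[2]=3
(1, 2): arr[1]=4 > arr[2]=3
(4, 5): arr[4]=14 > arr[5]=11
(4, 7): arr[4]=14 > arr[7]=13
(6, 7): arr[6]=14 > arr[7]=13

Total inversions: 6

The array has 6 inversion(s): (0,1), (0,2), (1,2), (4,5), (4,7), (6,7). Each pair (i,j) satisfies i < j and arr[i] > arr[j].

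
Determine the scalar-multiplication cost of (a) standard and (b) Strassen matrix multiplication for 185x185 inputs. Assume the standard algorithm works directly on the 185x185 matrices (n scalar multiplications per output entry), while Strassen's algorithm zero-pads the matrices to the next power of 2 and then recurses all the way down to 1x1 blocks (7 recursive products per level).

Matrix multiplication for 185x185 matrices:

Strassen's algorithm requires power-of-2 dimensions. Pad 185x185 to 256x256 (next power of 2).

Standard algorithm: 185^3 = 6331625 multiplications
Strassen's algorithm: 7^(log2(256)) = 7^8 = 5764801 multiplications
Savings: 6331625 - 5764801 = 566824 multiplications

Standard: 6331625 multiplications (185^3). Strassen: 5764801 multiplications (7^8, after padding to 256x256). Strassen reduces 8 recursive multiplications to 7 at each level.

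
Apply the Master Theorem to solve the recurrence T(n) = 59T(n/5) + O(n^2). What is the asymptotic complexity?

Master Theorem for T(n) = 59T(n/5) + O(n^2):

a = 59, b = 5, c = 2
log_b(a) = log_5(59) = 2.5335

Case 1: c = 2 < log_5(59) = 2.5335
T(n) = O(n^(log_5 59))

For T(n) = 59T(n/5) + O(n^2): log_5(59) = 2.5335. This is Case 1 of the Master Theorem (c < log_b(a), work dominated by leaves), giving O(n^(log_5 59)).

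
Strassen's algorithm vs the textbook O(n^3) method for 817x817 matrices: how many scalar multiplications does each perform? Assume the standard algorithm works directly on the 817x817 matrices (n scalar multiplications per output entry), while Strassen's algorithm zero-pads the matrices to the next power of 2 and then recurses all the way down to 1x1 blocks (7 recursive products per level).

Matrix multiplication for 817x817 matrices:

Strassen's algorithm requires power-of-2 dimensions. Pad 817x817 to 1024x1024 (next power of 2).

Standard algorithm: 817^3 = 545338513 multiplications
Strassen's algorithm: 7^(log2(1024)) = 7^10 = 282475249 multiplications
Savings: 545338513 - 282475249 = 262863264 multiplications

Standard: 545338513 multiplications (817^3). Strassen: 282475249 multiplications (7^10, after padding to 1024x1024). Strassen reduces 8 recursive multiplications to 7 at each level.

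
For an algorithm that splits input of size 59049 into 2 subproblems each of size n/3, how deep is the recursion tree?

For divide and conquer with division factor 3:

Problem sizes at each level:
Level 0: 59049
Level 1: 19683
Level 2: 6561
Level 3: 2187
Level 4: 729
Level 5: 243
Level 6: 81
Level 7: 27
Level 8: 9
Level 9: 3
Level 10: 1

The root is level 0 and the size-1 base case is level 10 (the tree spans levels 0 through 10, i.e. 11 levels counting the root), so the depth is the number of divisions: log_3(59049) = 10

The recursion tree depth is log_3(59049) = 10. At each level, the problem size is divided by 3, so it takes 10 divisions to reduce to a base case of size 1. The algorithm makes 2 recursive calls at each level.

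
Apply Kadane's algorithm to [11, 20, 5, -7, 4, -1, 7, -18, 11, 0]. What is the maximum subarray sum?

Using Kadane's algorithm on [11, 20, 5, -7, 4, -1, 7, -18, 11, 0]:

Scanning through the array:
Position 1 (value 20): max_ending_here = 31, max_so_far = 31
Position 2 (value 5): max_ending_here = 36, max_so_far = 36
Position 3 (value -7): max_ending_here = 29, max_so_far = 36
Position 4 (value 4): max_ending_here = 33, max_so_far = 36
Position 5 (value -1): max_ending_here = 32, max_so_far = 36
Position 6 (value 7): max_ending_here = 39, max_so_far = 39
Position 7 (value -18): max_ending_here = 21, max_so_far = 39
Position 8 (value 11): max_ending_here = 32, max_so_far = 39
Position 9 (value 0): max_ending_here = 32, max_so_far = 39

Maximum subarray: [11, 20, 5, -7, 4, -1, 7]
Maximum sum: 39

The maximum subarray is [11, 20, 5, -7, 4, -1, 7] with sum 39. This subarray runs from index 0 to index 6.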